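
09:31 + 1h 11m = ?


Start: 571 minutes from midnight
Add: 71 minutes
Total: 642 minutes
Hours: 642 ÷ 60 = 10 remainder 42

10:42


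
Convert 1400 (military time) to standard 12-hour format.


Hour: 14
14 - 12 = 2 → PM

2:00 PM


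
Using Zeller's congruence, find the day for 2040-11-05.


Monday

Zeller's congruence:
q=5, m=11, k=40, j=20
h = (5 + ⌊13×12/5⌋ + 40 + ⌊40/4⌋ + ⌊20/4⌋ - 2×20) mod 7
= (5 + 31 + 40 + 10 + 5 - 40) mod 7
= 51 mod 7 = 2
h=2 → Monday


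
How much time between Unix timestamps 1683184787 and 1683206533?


21746 seconds (6.0 hours / 0.25 days)

Difference = 1683206533 - 1683184787 = 21746 seconds
In hours: 21746 / 3600 ≈ 6.0
In days: 21746 / 86400 ≈ 0.25


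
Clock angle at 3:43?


Hour hand = 3×30 + 43×0.5 = 111.5°
Minute hand = 43×6 = 258°
Difference = |111.5 - 258| = 146.5°

146.5°


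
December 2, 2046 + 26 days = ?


December 28, 2046

Start: December 2, 2046
Add 26 days
December 2 + 26 = December 28, 2046


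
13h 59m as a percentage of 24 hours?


Total minutes: 13×60 + 59 = 839
Day = 24×60 = 1440 minutes
Fraction = 839/1440 ≈ 0.5826
As a percentage: 839/1440 × 100 ≈ 58.26%

0.5826 (58.26%)


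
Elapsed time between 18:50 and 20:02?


1h 12m

End time in minutes: 20×60 + 2 = 1202
Start time in minutes: 18×60 + 50 = 1130
Difference = 1202 - 1130 = 72 minutes
= 1 hours 12 minutes


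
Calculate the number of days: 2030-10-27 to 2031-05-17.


202 days

From October 27, 2030 to May 17, 2031
Rest of October 2030: 31 - 27 = 4
Full months: November 30, December 31, January 31, February 2031 28, March 31, April 30
Days into May 2031: 17
Total = 4 + 30 + 31 + 31 + 28 + 31 + 30 + 17 = 202 days


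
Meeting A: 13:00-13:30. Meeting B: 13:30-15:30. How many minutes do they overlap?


0 minutes

Meeting A: 780-810 (in minutes from midnight)
Meeting B: 810-930
Overlap start = max(780, 810) = 810
Overlap end = min(810, 930) = 810
Overlap = max(0, 810 - 810) = 0 min


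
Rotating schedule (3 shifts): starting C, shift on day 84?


Shift B

Shifts: A, B, C
Start: C (index 2)
Day 84: (2 + 84 - 1) mod 3
= 85 mod 3
= 1
Index 1 → shift B


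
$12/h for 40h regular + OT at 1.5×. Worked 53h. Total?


$714.00

Regular: 40h × $12 = $480.00
Overtime: 53 - 40 = 13h
OT pay: 13h × $12 × 1.5 = $234.00
Total = $480.00 + $234.00 = $714.00


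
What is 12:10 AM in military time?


Input: 12:10 AM
12 AM → 00 (midnight)

00:10


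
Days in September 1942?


30 days

Month: September (month 9)
September has 30 days


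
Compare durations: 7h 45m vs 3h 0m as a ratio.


31:12 (2.58)

Duration 1: 465 minutes
Duration 2: 180 minutes
Ratio = 465:180
GCD = 15
Simplified = 31:12
As a decimal: 31/12 ≈ 2.58


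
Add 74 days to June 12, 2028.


Start: June 12, 2028
Add 74 days
June 12 → July 1: 30 - 12 + 1 = 19 days (74 - 19 = 55 left)
July 1 → August 1: 31 - 1 + 1 = 31 days (55 - 31 = 24 left)
August 1 + 24 = August 25, 2028

August 25, 2028


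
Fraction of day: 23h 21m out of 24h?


0.9729 (97.29%)

Total minutes: 23×60 + 21 = 1401
Day = 24×60 = 1440 minutes
Fraction = 1401/1440 ≈ 0.9729
As a percentage: 1401/1440 × 100 ≈ 97.29%


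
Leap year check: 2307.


No

Rules: divisible by 4 AND (not by 100 OR by 400)
2307 ÷ 4 = 576 remainder 3 → not divisible by 4
Not divisible by 4 → not a leap year


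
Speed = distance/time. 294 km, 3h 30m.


Distance: 294 km
Time: 3h 30m = 210 min = 210/60 = 7/2 hours
Speed = 294 ÷ (7/2) = 294 × 2 / 7 = 588/7 = 84.0 km/h

84.0 km/h


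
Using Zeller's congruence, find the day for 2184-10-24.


Zeller's congruence:
q=24, m=10, k=84, j=21
h = (24 + ⌊13×11/5⌋ + 84 + ⌊84/4⌋ + ⌊21/4⌋ - 2×21) mod 7
= (24 + 28 + 84 + 21 + 5 - 42) mod 7
= 120 mod 7 = 1
h=1 → Sunday

Sunday


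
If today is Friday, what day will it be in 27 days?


Start: Friday (index 4)
(4 + 27) mod 7
= 31 mod 7
= 3
Index 3 → Thursday

Thursday


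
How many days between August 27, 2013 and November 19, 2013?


84 days

From August 27, 2013 to November 19, 2013
Rest of August 2013: 31 - 27 = 4
Full months: September 30, October 31
Days into November 2013: 19
Total = 4 + 30 + 31 + 19 = 84 days


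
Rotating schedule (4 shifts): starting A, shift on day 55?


Shift C

Shifts: A, B, C, D
Start: A (index 0)
Day 55: (0 + 55 - 1) mod 4
= 54 mod 4
= 2
Index 2 → shift C


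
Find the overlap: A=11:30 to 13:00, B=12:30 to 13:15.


30 minutes

Meeting A: 690-780 (in minutes from midnight)
Meeting B: 750-795
Overlap start = max(690, 750) = 750
Overlap end = min(780, 795) = 780
Overlap = max(0, 780 - 750) = 30 min


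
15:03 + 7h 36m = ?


22:39

Start: 903 minutes from midnight
Add: 456 minutes
Total: 1359 minutes
Hours: 1359 ÷ 60 = 22 remainder 39


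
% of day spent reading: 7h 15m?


30.2%

Time: 435 minutes
Day: 1440 minutes
Percentage = (435/1440) × 100 ≈ 30.2%


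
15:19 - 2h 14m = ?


13:05

Start: 919 minutes from midnight
Subtract: 134 minutes
Remaining: 919 - 134 = 785
Hours: 13, Minutes: 5


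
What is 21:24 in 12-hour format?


Hour: 21
21 - 12 = 9 → PM

9:24 PM


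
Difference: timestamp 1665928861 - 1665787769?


141092 seconds (39.2 hours / 1.63 days)

Difference = 1665928861 - 1665787769 = 141092 seconds
In hours: 141092 / 3600 ≈ 39.2
In days: 141092 / 86400 ≈ 1.63


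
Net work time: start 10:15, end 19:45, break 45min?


Total time = (19×60+45) - (10×60+15)
= 1185 - 615 = 570 min
Minus break: 570 - 45 = 525 min
= 8h 45m

8h 45m (525 minutes)


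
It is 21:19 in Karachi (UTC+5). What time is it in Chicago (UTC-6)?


Time difference = UTC-6 - UTC+5 = -11 hours
New hour = (21 -11) mod 24
= 10 mod 24 = 10
Minutes unchanged → 10:19

10:19


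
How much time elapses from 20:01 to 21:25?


1h 24m

End time in minutes: 21×60 + 25 = 1285
Start time in minutes: 20×60 + 1 = 1201
Difference = 1285 - 1201 = 84 minutes
= 1 hours 24 minutes


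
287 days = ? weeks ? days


Weeks: 287 ÷ 7 = 41 remainder 0

41 weeks 0 days


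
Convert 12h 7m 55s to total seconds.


Hours: 12 × 3600 = 43200
Minutes: 7 × 60 = 420
Seconds: 55
Total = 43200 + 420 + 55 = 43675

43675 seconds


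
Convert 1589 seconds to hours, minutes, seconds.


0h 26m 29s

Hours: 1589 ÷ 3600 = 0 remainder 1589
Minutes: 1589 ÷ 60 = 26 remainder 29
Seconds: 29


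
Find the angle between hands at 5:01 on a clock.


144.5°

Hour hand = 5×30 + 1×0.5 = 150.5°
Minute hand = 1×6 = 6°
Difference = |150.5 - 6| = 144.5°


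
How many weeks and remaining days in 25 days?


3 weeks 4 days

Weeks: 25 ÷ 7 = 3 remainder 4


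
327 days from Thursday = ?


Start: Thursday (index 3)
(3 + 327) mod 7
= 330 mod 7
= 1
Index 1 → Tuesday

Tuesday


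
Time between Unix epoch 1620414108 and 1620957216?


Difference = 1620957216 - 1620414108 = 543108 seconds
In hours: 543108 / 3600 ≈ 150.9
In days: 543108 / 86400 ≈ 6.29

543108 seconds (150.9 hours / 6.29 days)


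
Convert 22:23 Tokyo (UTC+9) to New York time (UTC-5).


Time difference = UTC-5 - UTC+9 = -14 hours
New hour = (22 -14) mod 24
= 8 mod 24 = 8
Minutes unchanged → 08:23

08:23


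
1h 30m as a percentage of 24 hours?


Total minutes: 1×60 + 30 = 90
Day = 24×60 = 1440 minutes
Fraction = 90/1440 = 0.0625
As a percentage: 90/1440 × 100 = 6.25%

0.0625 (6.25%)


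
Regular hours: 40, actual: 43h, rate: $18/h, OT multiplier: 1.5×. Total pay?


$801.00

Regular: 40h × $18 = $720.00
Overtime: 43 - 40 = 3h
OT pay: 3h × $18 × 1.5 = $81.00
Total = $720.00 + $81.00 = $801.00


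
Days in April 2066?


30 days

Month: April (month 4)
April has 30 days


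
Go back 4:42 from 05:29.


00:47

Start: 329 minutes from midnight
Subtract: 282 minutes
Remaining: 329 - 282 = 47
Hours: 0, Minutes: 47


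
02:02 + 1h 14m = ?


03:16

Start: 122 minutes from midnight
Add: 74 minutes
Total: 196 minutes
Hours: 196 ÷ 60 = 3 remainder 16


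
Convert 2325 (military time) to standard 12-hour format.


11:25 PM

Hour: 23
23 - 12 = 11 → PM


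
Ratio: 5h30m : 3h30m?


Duration 1: 330 minutes
Duration 2: 210 minutes
Ratio = 330:210
GCD = 30
Simplified = 11:7
As a decimal: 11/7 ≈ 1.57

11:7 (1.57)


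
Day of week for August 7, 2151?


Saturday

Zeller's congruence:
q=7, m=8, k=51, j=21
h = (7 + ⌊13×9/5⌋ + 51 + ⌊51/4⌋ + ⌊21/4⌋ - 2×21) mod 7
= (7 + 23 + 51 + 12 + 5 - 42) mod 7
= 56 mod 7 = 0
h=0 → Saturday


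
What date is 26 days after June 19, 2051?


July 15, 2051

Start: June 19, 2051
Add 26 days
June 19 → July 1: 30 - 19 + 1 = 12 days (26 - 12 = 14 left)
July 1 + 14 = July 15, 2051


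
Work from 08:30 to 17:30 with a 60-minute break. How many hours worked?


8h 0m (480 minutes)

Total time = (17×60+30) - (8×60+30)
= 1050 - 510 = 540 min
Minus break: 540 - 60 = 480 min
= 8h 0m


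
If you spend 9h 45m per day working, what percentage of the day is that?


40.6%

Time: 585 minutes
Day: 1440 minutes
Percentage = (585/1440) × 100 ≈ 40.6%


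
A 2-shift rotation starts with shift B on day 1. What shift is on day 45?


Shifts: A, B
Start: B (index 1)
Day 45: (1 + 45 - 1) mod 2
= 45 mod 2
= 1
Index 1 → shift B

Shift B


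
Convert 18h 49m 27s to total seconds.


67767 seconds

Hours: 18 × 3600 = 64800
Minutes: 49 × 60 = 2940
Seconds: 27
Total = 64800 + 2940 + 27 = 67767


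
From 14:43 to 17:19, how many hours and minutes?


End time in minutes: 17×60 + 19 = 1039
Start time in minutes: 14×60 + 43 = 883
Difference = 1039 - 883 = 156 minutes
= 2 hours 36 minutes

2h 36m


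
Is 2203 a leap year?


Rules: divisible by 4 AND (not by 100 OR by 400)
2203 ÷ 4 = 550 remainder 3 → not divisible by 4
Not divisible by 4 → not a leap year

No


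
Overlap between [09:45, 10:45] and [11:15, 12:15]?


Meeting A: 585-645 (in minutes from midnight)
Meeting B: 675-735
Overlap start = max(585, 675) = 675
Overlap end = min(645, 735) = 645
Overlap = max(0, 645 - 675) = 0 min

0 minutes


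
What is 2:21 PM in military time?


14:21

Input: 2:21 PM
PM: 2 + 12 = 14


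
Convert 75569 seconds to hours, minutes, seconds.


20h 59m 29s

Hours: 75569 ÷ 3600 = 20 remainder 3569
Minutes: 3569 ÷ 60 = 59 remainder 29
Seconds: 29


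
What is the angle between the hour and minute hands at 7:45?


Hour hand = 7×30 + 45×0.5 = 232.5°
Minute hand = 45×6 = 270°
Difference = |232.5 - 270| = 37.5°

37.5°


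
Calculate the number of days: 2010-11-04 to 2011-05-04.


181 days

From November 4, 2010 to May 4, 2011
Rest of November 2010: 30 - 4 = 26
Full months: December 31, January 31, February 2011 28, March 31, April 30
Days into May 2011: 4
Total = 26 + 31 + 31 + 28 + 31 + 30 + 4 = 181 days


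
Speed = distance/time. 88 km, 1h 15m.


Distance: 88 km
Time: 1h 15m = 75 min = 75/60 = 5/4 hours
Speed = 88 ÷ (5/4) = 88 × 4 / 5 = 352/5 = 70.4 km/h

70.4 km/h


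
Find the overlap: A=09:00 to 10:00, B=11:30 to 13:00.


0 minutes

Meeting A: 540-600 (in minutes from midnight)
Meeting B: 690-780
Overlap start = max(540, 690) = 690
Overlap end = min(600, 780) = 600
Overlap = max(0, 600 - 690) = 0 min


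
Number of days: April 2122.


30 days

Month: April (month 4)
April has 30 days


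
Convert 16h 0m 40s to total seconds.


Hours: 16 × 3600 = 57600
Minutes: 0 × 60 = 0
Seconds: 40
Total = 57600 + 0 + 40 = 57640

57640 seconds


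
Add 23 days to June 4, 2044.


Start: June 4, 2044
Add 23 days
June 4 + 23 = June 27, 2044

June 27, 2044


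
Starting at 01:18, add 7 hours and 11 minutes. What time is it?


08:29

Start: 78 minutes from midnight
Add: 431 minutes
Total: 509 minutes
Hours: 509 ÷ 60 = 8 remainder 29


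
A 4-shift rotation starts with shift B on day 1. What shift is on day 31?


Shifts: A, B, C, D
Start: B (index 1)
Day 31: (1 + 31 - 1) mod 4
= 31 mod 4
= 3
Index 3 → shift D

Shift D


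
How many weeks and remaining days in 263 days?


37 weeks 4 days

Weeks: 263 ÷ 7 = 37 remainder 4


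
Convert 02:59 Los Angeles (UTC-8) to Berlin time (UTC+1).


11:59

Time difference = UTC+1 - UTC-8 = +9 hours
New hour = (2 + 9) mod 24
= 11 mod 24 = 11
Minutes unchanged → 11:59


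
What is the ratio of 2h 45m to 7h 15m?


11:29 (0.38)

Duration 1: 165 minutes
Duration 2: 435 minutes
Ratio = 165:435
GCD = 15
Simplified = 11:29
As a decimal: 11/29 ≈ 0.38


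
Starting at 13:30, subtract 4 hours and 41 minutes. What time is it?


Start: 810 minutes from midnight
Subtract: 281 minutes
Remaining: 810 - 281 = 529
Hours: 8, Minutes: 49

08:49


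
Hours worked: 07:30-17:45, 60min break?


Total time = (17×60+45) - (7×60+30)
= 1065 - 450 = 615 min
Minus break: 615 - 60 = 555 min
= 9h 15m

9h 15m (555 minutes)


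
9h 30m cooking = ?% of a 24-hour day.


39.6%

Time: 570 minutes
Day: 1440 minutes
Percentage = (570/1440) × 100 ≈ 39.6%


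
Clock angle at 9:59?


Hour hand = 9×30 + 59×0.5 = 299.5°
Minute hand = 59×6 = 354°
Difference = |299.5 - 354| = 54.5°

54.5°


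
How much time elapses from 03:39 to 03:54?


0h 15m

End time in minutes: 3×60 + 54 = 234
Start time in minutes: 3×60 + 39 = 219
Difference = 234 - 219 = 15 minutes
= 0 hours 15 minutes


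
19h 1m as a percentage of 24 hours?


0.7924 (79.24%)

Total minutes: 19×60 + 1 = 1141
Day = 24×60 = 1440 minutes
Fraction = 1141/1440 ≈ 0.7924
As a percentage: 1141/1440 × 100 ≈ 79.24%


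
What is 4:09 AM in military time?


04:09

Input: 4:09 AM
AM hour stays: 4


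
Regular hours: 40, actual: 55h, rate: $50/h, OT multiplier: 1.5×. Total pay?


$3125.00

Regular: 40h × $50 = $2000.00
Overtime: 55 - 40 = 15h
OT pay: 15h × $50 × 1.5 = $1125.00
Total = $2000.00 + $1125.00 = $3125.00


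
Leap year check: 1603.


No

Rules: divisible by 4 AND (not by 100 OR by 400)
1603 ÷ 4 = 400 remainder 3 → not divisible by 4
Not divisible by 4 → not a leap year


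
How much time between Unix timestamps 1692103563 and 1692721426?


Difference = 1692721426 - 1692103563 = 617863 seconds
In hours: 617863 / 3600 ≈ 171.6
In days: 617863 / 86400 ≈ 7.15

617863 seconds (171.6 hours / 7.15 days)


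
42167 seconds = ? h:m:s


Hours: 42167 ÷ 3600 = 11 remainder 2567
Minutes: 2567 ÷ 60 = 42 remainder 47
Seconds: 47

11h 42m 47s


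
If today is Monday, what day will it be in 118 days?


Sunday

Start: Monday (index 0)
(0 + 118) mod 7
= 118 mod 7
= 6
Index 6 → Sunday


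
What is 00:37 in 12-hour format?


12:37 AM

Hour: 0
0 → 12 AM (midnight)


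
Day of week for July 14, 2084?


Friday

Zeller's congruence:
q=14, m=7, k=84, j=20
h = (14 + ⌊13×8/5⌋ + 84 + ⌊84/4⌋ + ⌊20/4⌋ - 2×20) mod 7
= (14 + 20 + 84 + 21 + 5 - 40) mod 7
= 104 mod 7 = 6
h=6 → Friday


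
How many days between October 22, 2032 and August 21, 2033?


303 days

From October 22, 2032 to August 21, 2033
Rest of October 2032: 31 - 22 = 9
Full months: November 30, December 31, January 31, February 2033 28, March 31, April 30, May 31, June 30, July 31
Days into August 2033: 21
Total = 9 + 30 + 31 + 31 + 28 + 31 + 30 + 31 + 30 + 31 + 21 = 303 days


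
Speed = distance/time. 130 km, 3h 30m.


Distance: 130 km
Time: 3h 30m = 210 min = 210/60 = 7/2 hours
Speed = 130 ÷ (7/2) = 130 × 2 / 7 = 260/7 ≈ 37.1 km/h

37.1 km/h


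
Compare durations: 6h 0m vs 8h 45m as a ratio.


24:35 (0.69)

Duration 1: 360 minutes
Duration 2: 525 minutes
Ratio = 360:525
GCD = 15
Simplified = 24:35
As a decimal: 24/35 ≈ 0.69


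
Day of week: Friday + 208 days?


Wednesday

Start: Friday (index 4)
(4 + 208) mod 7
= 212 mod 7
= 2
Index 2 → Wednesday


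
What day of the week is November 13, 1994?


Zeller's congruence:
q=13, m=11, k=94, j=19
h = (13 + ⌊13×12/5⌋ + 94 + ⌊94/4⌋ + ⌊19/4⌋ - 2×19) mod 7
= (13 + 31 + 94 + 23 + 4 - 38) mod 7
= 127 mod 7 = 1
h=1 → Sunday

Sunday


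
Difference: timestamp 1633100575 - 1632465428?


Difference = 1633100575 - 1632465428 = 635147 seconds
In hours: 635147 / 3600 ≈ 176.4
In days: 635147 / 86400 ≈ 7.35

635147 seconds (176.4 hours / 7.35 days)


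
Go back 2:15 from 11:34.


09:19

Start: 694 minutes from midnight
Subtract: 135 minutes
Remaining: 694 - 135 = 559
Hours: 9, Minutes: 19


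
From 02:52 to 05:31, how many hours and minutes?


End time in minutes: 5×60 + 31 = 331
Start time in minutes: 2×60 + 52 = 172
Difference = 331 - 172 = 159 minutes
= 2 hours 39 minutes

2h 39m


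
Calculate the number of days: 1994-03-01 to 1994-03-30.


From March 1, 1994 to March 30, 1994
Same month: 30 - 1 = 29 days

29 days


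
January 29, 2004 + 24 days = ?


February 22, 2004

Start: January 29, 2004
Add 24 days
January 29 → February 1: 31 - 29 + 1 = 3 days (24 - 3 = 21 left)
February 1 + 21 = February 22, 2004


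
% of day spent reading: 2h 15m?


Time: 135 minutes
Day: 1440 minutes
Percentage = (135/1440) × 100 ≈ 9.4%

9.4%


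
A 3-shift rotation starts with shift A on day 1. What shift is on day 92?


Shift B

Shifts: A, B, C
Start: A (index 0)
Day 92: (0 + 92 - 1) mod 3
= 91 mod 3
= 1
Index 1 → shift B


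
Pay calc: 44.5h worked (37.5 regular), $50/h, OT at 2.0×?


Regular: 37.5h × $50 = $1875.00
Overtime: 44.5 - 37.5 = 7.0h
OT pay: 7.0h × $50 × 2.0 = $700.00
Total = $1875.00 + $700.00 = $2575.00

$2575.00


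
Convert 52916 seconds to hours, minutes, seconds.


14h 41m 56s

Hours: 52916 ÷ 3600 = 14 remainder 2516
Minutes: 2516 ÷ 60 = 41 remainder 56
Seconds: 56


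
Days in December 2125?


31 days

Month: December (month 12)
December has 31 days


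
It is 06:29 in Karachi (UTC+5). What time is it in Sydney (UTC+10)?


Time difference = UTC+10 - UTC+5 = +5 hours
New hour = (6 + 5) mod 24
= 11 mod 24 = 11
Minutes unchanged → 11:29

11:29


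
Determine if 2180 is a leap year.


Yes

Rules: divisible by 4 AND (not by 100 OR by 400)
2180 ÷ 4 = 545 exactly → divisible by 4
2180 ÷ 100 = 21 remainder 80 → not divisible by 100
Divisible by 4 but not by 100 → leap year


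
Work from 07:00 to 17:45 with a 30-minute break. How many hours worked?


10h 15m (615 minutes)

Total time = (17×60+45) - (7×60+0)
= 1065 - 420 = 645 min
Minus break: 645 - 30 = 615 min
= 10h 15m


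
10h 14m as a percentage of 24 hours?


0.4264 (42.64%)

Total minutes: 10×60 + 14 = 614
Day = 24×60 = 1440 minutes
Fraction = 614/1440 ≈ 0.4264
As a percentage: 614/1440 × 100 ≈ 42.64%


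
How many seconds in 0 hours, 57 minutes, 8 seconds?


3428 seconds

Hours: 0 × 3600 = 0
Minutes: 57 × 60 = 3420
Seconds: 8
Total = 0 + 3420 + 8 = 3428


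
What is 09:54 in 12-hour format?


Hour: 9
9 < 12 → AM

9:54 AM


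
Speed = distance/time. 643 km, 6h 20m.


Distance: 643 km
Time: 6h 20m = 380 min = 380/60 = 19/3 hours
Speed = 643 ÷ (19/3) = 643 × 3 / 19 = 1929/19 ≈ 101.5 km/h

101.5 km/h


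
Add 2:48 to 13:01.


15:49

Start: 781 minutes from midnight
Add: 168 minutes
Total: 949 minutes
Hours: 949 ÷ 60 = 15 remainder 49


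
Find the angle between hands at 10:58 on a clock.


19.0°

Hour hand = 10×30 + 58×0.5 = 329.0°
Minute hand = 58×6 = 348°
Difference = |329.0 - 348| = 19.0°


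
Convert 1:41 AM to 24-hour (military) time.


01:41

Input: 1:41 AM
AM hour stays: 1


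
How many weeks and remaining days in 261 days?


37 weeks 2 days

Weeks: 261 ÷ 7 = 37 remainder 2


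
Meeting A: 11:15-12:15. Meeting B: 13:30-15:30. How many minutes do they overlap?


0 minutes

Meeting A: 675-735 (in minutes from midnight)
Meeting B: 810-930
Overlap start = max(675, 810) = 810
Overlap end = min(735, 930) = 735
Overlap = max(0, 735 - 810) = 0 min


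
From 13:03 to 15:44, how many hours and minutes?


End time in minutes: 15×60 + 44 = 944
Start time in minutes: 13×60 + 3 = 783
Difference = 944 - 783 = 161 minutes
= 2 hours 41 minutes

2h 41m


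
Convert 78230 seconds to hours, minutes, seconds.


Hours: 78230 ÷ 3600 = 21 remainder 2630
Minutes: 2630 ÷ 60 = 43 remainder 50
Seconds: 50

21h 43m 50s


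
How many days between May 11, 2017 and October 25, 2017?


167 days

From May 11, 2017 to October 25, 2017
Rest of May 2017: 31 - 11 = 20
Full months: June 30, July 31, August 31, September 30
Days into October 2017: 25
Total = 20 + 30 + 31 + 31 + 30 + 25 = 167 days


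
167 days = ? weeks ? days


23 weeks 6 days

Weeks: 167 ÷ 7 = 23 remainder 6


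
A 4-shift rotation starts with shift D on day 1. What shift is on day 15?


Shifts: A, B, C, D
Start: D (index 3)
Day 15: (3 + 15 - 1) mod 4
= 17 mod 4
= 1
Index 1 → shift B

Shift B


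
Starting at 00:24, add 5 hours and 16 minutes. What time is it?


Start: 24 minutes from midnight
Add: 316 minutes
Total: 340 minutes
Hours: 340 ÷ 60 = 5 remainder 40

05:40


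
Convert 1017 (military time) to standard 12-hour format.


Hour: 10
10 < 12 → AM

10:17 AM


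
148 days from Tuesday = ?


Start: Tuesday (index 1)
(1 + 148) mod 7
= 149 mod 7
= 2
Index 2 → Wednesday

Wednesday


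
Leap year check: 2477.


Rules: divisible by 4 AND (not by 100 OR by 400)
2477 ÷ 4 = 619 remainder 1 → not divisible by 4
Not divisible by 4 → not a leap year

No


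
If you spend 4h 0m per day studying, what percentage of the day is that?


Time: 240 minutes
Day: 1440 minutes
Percentage = (240/1440) × 100 ≈ 16.7%

16.7%


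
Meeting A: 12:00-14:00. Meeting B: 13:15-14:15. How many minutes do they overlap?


45 minutes

Meeting A: 720-840 (in minutes from midnight)
Meeting B: 795-855
Overlap start = max(720, 795) = 795
Overlap end = min(840, 855) = 840
Overlap = max(0, 840 - 795) = 45 min


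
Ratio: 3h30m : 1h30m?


7:3 (2.33)

Duration 1: 210 minutes
Duration 2: 90 minutes
Ratio = 210:90
GCD = 30
Simplified = 7:3
As a decimal: 7/3 ≈ 2.33


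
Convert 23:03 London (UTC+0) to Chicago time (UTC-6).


Time difference = UTC-6 - UTC+0 = -6 hours
New hour = (23 -6) mod 24
= 17 mod 24 = 17
Minutes unchanged → 17:03

17:03


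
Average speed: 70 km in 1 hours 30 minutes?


46.7 km/h

Distance: 70 km
Time: 1h 30m = 90 min = 90/60 = 3/2 hours
Speed = 70 ÷ (3/2) = 70 × 2 / 3 = 140/3 ≈ 46.7 km/h


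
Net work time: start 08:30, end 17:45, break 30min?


8h 45m (525 minutes)

Total time = (17×60+45) - (8×60+30)
= 1065 - 510 = 555 min
Minus break: 555 - 30 = 525 min
= 8h 45m


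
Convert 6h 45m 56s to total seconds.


Hours: 6 × 3600 = 21600
Minutes: 45 × 60 = 2700
Seconds: 56
Total = 21600 + 2700 + 56 = 24356

24356 seconds


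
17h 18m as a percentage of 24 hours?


Total minutes: 17×60 + 18 = 1038
Day = 24×60 = 1440 minutes
Fraction = 1038/1440 ≈ 0.7208
As a percentage: 1038/1440 × 100 ≈ 72.08%

0.7208 (72.08%)


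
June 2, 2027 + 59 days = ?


Start: June 2, 2027
Add 59 days
June 2 → July 1: 30 - 2 + 1 = 29 days (59 - 29 = 30 left)
July 1 + 30 = July 31, 2027

July 31, 2027


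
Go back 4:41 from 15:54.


11:13

Start: 954 minutes from midnight
Subtract: 281 minutes
Remaining: 954 - 281 = 673
Hours: 11, Minutes: 13


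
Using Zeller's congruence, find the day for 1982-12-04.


Saturday

Zeller's congruence:
q=4, m=12, k=82, j=19
h = (4 + ⌊13×13/5⌋ + 82 + ⌊82/4⌋ + ⌊19/4⌋ - 2×19) mod 7
= (4 + 33 + 82 + 20 + 4 - 38) mod 7
= 105 mod 7 = 0
h=0 → Saturday


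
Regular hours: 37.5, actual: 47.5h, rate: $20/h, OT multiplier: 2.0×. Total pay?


$1150.00

Regular: 37.5h × $20 = $750.00
Overtime: 47.5 - 37.5 = 10.0h
OT pay: 10.0h × $20 × 2.0 = $400.00
Total = $750.00 + $400.00 = $1150.00


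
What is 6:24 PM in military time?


18:24

Input: 6:24 PM
PM: 6 + 12 = 18


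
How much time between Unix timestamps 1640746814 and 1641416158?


Difference = 1641416158 - 1640746814 = 669344 seconds
In hours: 669344 / 3600 ≈ 185.9
In days: 669344 / 86400 ≈ 7.75

669344 seconds (185.9 hours / 7.75 days)


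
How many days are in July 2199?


Month: July (month 7)
July has 31 days

31 days


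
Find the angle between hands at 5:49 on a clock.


119.5°

Hour hand = 5×30 + 49×0.5 = 174.5°
Minute hand = 49×6 = 294°
Difference = |174.5 - 294| = 119.5°


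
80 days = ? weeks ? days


11 weeks 3 days

Weeks: 80 ÷ 7 = 11 remainder 3


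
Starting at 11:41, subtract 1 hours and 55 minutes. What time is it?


Start: 701 minutes from midnight
Subtract: 115 minutes
Remaining: 701 - 115 = 586
Hours: 9, Minutes: 46

09:46


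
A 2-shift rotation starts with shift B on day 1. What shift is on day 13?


Shift B

Shifts: A, B
Start: B (index 1)
Day 13: (1 + 13 - 1) mod 2
= 13 mod 2
= 1
Index 1 → shift B


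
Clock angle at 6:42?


51.0°

Hour hand = 6×30 + 42×0.5 = 201.0°
Minute hand = 42×6 = 252°
Difference = |201.0 - 252| = 51.0°


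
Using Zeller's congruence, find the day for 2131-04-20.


Zeller's congruence:
q=20, m=4, k=31, j=21
h = (20 + ⌊13×5/5⌋ + 31 + ⌊31/4⌋ + ⌊21/4⌋ - 2×21) mod 7
= (20 + 13 + 31 + 7 + 5 - 42) mod 7
= 34 mod 7 = 6
h=6 → Friday

Friday


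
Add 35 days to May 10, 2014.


June 14, 2014

Start: May 10, 2014
Add 35 days
May 10 → June 1: 31 - 10 + 1 = 22 days (35 - 22 = 13 left)
June 1 + 13 = June 14, 2014


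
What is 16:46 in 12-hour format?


Hour: 16
16 - 12 = 4 → PM

4:46 PM


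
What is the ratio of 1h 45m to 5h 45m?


Duration 1: 105 minutes
Duration 2: 345 minutes
Ratio = 105:345
GCD = 15
Simplified = 7:23
As a decimal: 7/23 ≈ 0.30

7:23 (0.30)


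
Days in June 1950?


30 days

Month: June (month 6)
June has 30 days


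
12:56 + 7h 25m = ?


Start: 776 minutes from midnight
Add: 445 minutes
Total: 1221 minutes
Hours: 1221 ÷ 60 = 20 remainder 21

20:21


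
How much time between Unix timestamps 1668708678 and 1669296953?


Difference = 1669296953 - 1668708678 = 588275 seconds
In hours: 588275 / 3600 ≈ 163.4
In days: 588275 / 86400 ≈ 6.81

588275 seconds (163.4 hours / 6.81 days)


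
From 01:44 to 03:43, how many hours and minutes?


1h 59m

End time in minutes: 3×60 + 43 = 223
Start time in minutes: 1×60 + 44 = 104
Difference = 223 - 104 = 119 minutes
= 1 hours 59 minutes


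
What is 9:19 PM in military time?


Input: 9:19 PM
PM: 9 + 12 = 21

21:19


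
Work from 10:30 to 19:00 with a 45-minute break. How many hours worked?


Total time = (19×60+0) - (10×60+30)
= 1140 - 630 = 510 min
Minus break: 510 - 45 = 465 min
= 7h 45m

7h 45m (465 minutes)


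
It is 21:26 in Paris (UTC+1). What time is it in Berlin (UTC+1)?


21:26

Time difference = UTC+1 - UTC+1 = +0 hours
New hour = (21 + 0) mod 24
= 21 mod 24 = 21
Minutes unchanged → 21:26


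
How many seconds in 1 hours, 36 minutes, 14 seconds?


Hours: 1 × 3600 = 3600
Minutes: 36 × 60 = 2160
Seconds: 14
Total = 3600 + 2160 + 14 = 5774

5774 seconds


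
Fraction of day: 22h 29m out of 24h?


Total minutes: 22×60 + 29 = 1349
Day = 24×60 = 1440 minutes
Fraction = 1349/1440 ≈ 0.9368
As a percentage: 1349/1440 × 100 ≈ 93.68%

0.9368 (93.68%)


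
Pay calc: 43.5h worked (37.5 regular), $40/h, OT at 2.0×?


$1980.00

Regular: 37.5h × $40 = $1500.00
Overtime: 43.5 - 37.5 = 6.0h
OT pay: 6.0h × $40 × 2.0 = $480.00
Total = $1500.00 + $480.00 = $1980.00


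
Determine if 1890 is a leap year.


Rules: divisible by 4 AND (not by 100 OR by 400)
1890 ÷ 4 = 472 remainder 2 → not divisible by 4
Not divisible by 4 → not a leap year

No


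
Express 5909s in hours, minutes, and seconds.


1h 38m 29s

Hours: 5909 ÷ 3600 = 1 remainder 2309
Minutes: 2309 ÷ 60 = 38 remainder 29
Seconds: 29


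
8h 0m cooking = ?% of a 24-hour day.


Time: 480 minutes
Day: 1440 minutes
Percentage = (480/1440) × 100 ≈ 33.3%

33.3%


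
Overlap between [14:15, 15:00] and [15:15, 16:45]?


Meeting A: 855-900 (in minutes from midnight)
Meeting B: 915-1005
Overlap start = max(855, 915) = 915
Overlap end = min(900, 1005) = 900
Overlap = max(0, 900 - 915) = 0 min

0 minutes


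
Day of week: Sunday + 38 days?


Start: Sunday (index 6)
(6 + 38) mod 7
= 44 mod 7
= 2
Index 2 → Wednesday

Wednesday


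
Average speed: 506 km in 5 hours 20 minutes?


94.9 km/h

Distance: 506 km
Time: 5h 20m = 320 min = 320/60 = 16/3 hours
Speed = 506 ÷ (16/3) = 506 × 3 / 16 = 1518/16 ≈ 94.9 km/h


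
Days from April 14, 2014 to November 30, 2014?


From April 14, 2014 to November 30, 2014
Rest of April 2014: 30 - 14 = 16
Full months: May 31, June 30, July 31, August 31, September 30, October 31
Days into November 2014: 30
Total = 16 + 31 + 30 + 31 + 31 + 30 + 31 + 30 = 230 days

230 days


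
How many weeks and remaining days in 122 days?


17 weeks 3 days

Weeks: 122 ÷ 7 = 17 remainder 3


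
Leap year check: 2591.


Rules: divisible by 4 AND (not by 100 OR by 400)
2591 ÷ 4 = 647 remainder 3 → not divisible by 4
Not divisible by 4 → not a leap year

No


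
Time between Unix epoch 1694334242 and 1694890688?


Difference = 1694890688 - 1694334242 = 556446 seconds
In hours: 556446 / 3600 ≈ 154.6
In days: 556446 / 86400 ≈ 6.44

556446 seconds (154.6 hours / 6.44 days)


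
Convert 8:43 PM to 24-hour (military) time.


Input: 8:43 PM
PM: 8 + 12 = 20

20:43


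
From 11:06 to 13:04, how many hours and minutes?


End time in minutes: 13×60 + 4 = 784
Start time in minutes: 11×60 + 6 = 666
Difference = 784 - 666 = 118 minutes
= 1 hours 58 minutes

1h 58m


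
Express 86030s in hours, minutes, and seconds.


Hours: 86030 ÷ 3600 = 23 remainder 3230
Minutes: 3230 ÷ 60 = 53 remainder 50
Seconds: 50

23h 53m 50s


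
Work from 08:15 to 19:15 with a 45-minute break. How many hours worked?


10h 15m (615 minutes)

Total time = (19×60+15) - (8×60+15)
= 1155 - 495 = 660 min
Minus break: 660 - 45 = 615 min
= 10h 15m


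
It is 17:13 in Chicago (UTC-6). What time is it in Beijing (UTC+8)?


07:13 (next day)

Time difference = UTC+8 - UTC-6 = +14 hours
New hour = (17 + 14) mod 24
= 31 mod 24 = 7
Minutes unchanged → 07:13; 31 ≥ 24 → next day


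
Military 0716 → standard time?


Hour: 7
7 < 12 → AM

7:16 AM


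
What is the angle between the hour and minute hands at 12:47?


Hour hand (12 ≡ 0 on the dial): 0×30 + 47×0.5 = 23.5°
Minute hand = 47×6 = 282°
Difference = |23.5 - 282| = 258.5°
Since > 180°: 360 - 258.5 = 101.5°

101.5°


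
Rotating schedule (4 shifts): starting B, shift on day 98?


Shift C

Shifts: A, B, C, D
Start: B (index 1)
Day 98: (1 + 98 - 1) mod 4
= 98 mod 4
= 2
Index 2 → shift C


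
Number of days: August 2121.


31 days

Month: August (month 8)
August has 31 days


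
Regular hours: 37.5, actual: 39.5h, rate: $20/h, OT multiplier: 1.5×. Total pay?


Regular: 37.5h × $20 = $750.00
Overtime: 39.5 - 37.5 = 2.0h
OT pay: 2.0h × $20 × 1.5 = $60.00
Total = $750.00 + $60.00 = $810.00

$810.00


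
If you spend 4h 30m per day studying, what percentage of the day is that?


18.8%

Time: 270 minutes
Day: 1440 minutes
Percentage = (270/1440) × 100 ≈ 18.8%


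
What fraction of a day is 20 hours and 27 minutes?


0.8521 (85.21%)

Total minutes: 20×60 + 27 = 1227
Day = 24×60 = 1440 minutes
Fraction = 1227/1440 ≈ 0.8521
As a percentage: 1227/1440 × 100 ≈ 85.21%


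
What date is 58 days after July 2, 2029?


August 29, 2029

Start: July 2, 2029
Add 58 days
July 2 → August 1: 31 - 2 + 1 = 30 days (58 - 30 = 28 left)
August 1 + 28 = August 29, 2029


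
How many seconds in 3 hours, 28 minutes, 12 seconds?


Hours: 3 × 3600 = 10800
Minutes: 28 × 60 = 1680
Seconds: 12
Total = 10800 + 1680 + 12 = 12492

12492 seconds


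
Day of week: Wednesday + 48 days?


Start: Wednesday (index 2)
(2 + 48) mod 7
= 50 mod 7
= 1
Index 1 → Tuesday

Tuesday


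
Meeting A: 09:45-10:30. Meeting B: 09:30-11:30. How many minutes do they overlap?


45 minutes

Meeting A: 585-630 (in minutes from midnight)
Meeting B: 570-690
Overlap start = max(585, 570) = 585
Overlap end = min(630, 690) = 630
Overlap = max(0, 630 - 585) = 45 min


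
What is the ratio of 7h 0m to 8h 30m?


Duration 1: 420 minutes
Duration 2: 510 minutes
Ratio = 420:510
GCD = 30
Simplified = 14:17
As a decimal: 14/17 ≈ 0.82

14:17 (0.82)


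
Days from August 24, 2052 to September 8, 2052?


From August 24, 2052 to September 8, 2052
Rest of August 2052: 31 - 24 = 7
Days into September 2052: 8
Total = 7 + 8 = 15 days

15 days


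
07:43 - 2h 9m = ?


05:34

Start: 463 minutes from midnight
Subtract: 129 minutes
Remaining: 463 - 129 = 334
Hours: 5, Minutes: 34


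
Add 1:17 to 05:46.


Start: 346 minutes from midnight
Add: 77 minutes
Total: 423 minutes
Hours: 423 ÷ 60 = 7 remainder 3

07:03


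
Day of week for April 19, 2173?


Zeller's congruence:
q=19, m=4, k=73, j=21
h = (19 + ⌊13×5/5⌋ + 73 + ⌊73/4⌋ + ⌊21/4⌋ - 2×21) mod 7
= (19 + 13 + 73 + 18 + 5 - 42) mod 7
= 86 mod 7 = 2
h=2 → Monday

Monday


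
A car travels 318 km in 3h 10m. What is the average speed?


Distance: 318 km
Time: 3h 10m = 190 min = 190/60 = 19/6 hours
Speed = 318 ÷ (19/6) = 318 × 6 / 19 = 1908/19 ≈ 100.4 km/h

100.4 km/h


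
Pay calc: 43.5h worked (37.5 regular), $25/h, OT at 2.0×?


Regular: 37.5h × $25 = $937.50
Overtime: 43.5 - 37.5 = 6.0h
OT pay: 6.0h × $25 × 2.0 = $300.00
Total = $937.50 + $300.00 = $1237.50

$1237.50


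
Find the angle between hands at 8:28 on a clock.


86.0°

Hour hand = 8×30 + 28×0.5 = 254.0°
Minute hand = 28×6 = 168°
Difference = |254.0 - 168| = 86.0°


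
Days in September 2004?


Month: September (month 9)
September has 30 days

30 days


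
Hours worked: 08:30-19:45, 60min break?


Total time = (19×60+45) - (8×60+30)
= 1185 - 510 = 675 min
Minus break: 675 - 60 = 615 min
= 10h 15m

10h 15m (615 minutes)


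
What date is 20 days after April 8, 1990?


Start: April 8, 1990
Add 20 days
April 8 + 20 = April 28, 1990

April 28, 1990


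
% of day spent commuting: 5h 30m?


Time: 330 minutes
Day: 1440 minutes
Percentage = (330/1440) × 100 ≈ 22.9%

22.9%


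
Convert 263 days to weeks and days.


Weeks: 263 ÷ 7 = 37 remainder 4

37 weeks 4 days


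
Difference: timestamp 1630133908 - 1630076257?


57651 seconds (16.0 hours / 0.67 days)

Difference = 1630133908 - 1630076257 = 57651 seconds
In hours: 57651 / 3600 ≈ 16.0
In days: 57651 / 86400 ≈ 0.67


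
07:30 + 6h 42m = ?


14:12

Start: 450 minutes from midnight
Add: 402 minutes
Total: 852 minutes
Hours: 852 ÷ 60 = 14 remainder 12


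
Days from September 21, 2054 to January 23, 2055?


124 days

From September 21, 2054 to January 23, 2055
Rest of September 2054: 30 - 21 = 9
Full months: October 31, November 30, December 31
Days into January 2055: 23
Total = 9 + 31 + 30 + 31 + 23 = 124 days


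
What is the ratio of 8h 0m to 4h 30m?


16:9 (1.78)

Duration 1: 480 minutes
Duration 2: 270 minutes
Ratio = 480:270
GCD = 30
Simplified = 16:9
As a decimal: 16/9 ≈ 1.78


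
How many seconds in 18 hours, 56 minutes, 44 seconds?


Hours: 18 × 3600 = 64800
Minutes: 56 × 60 = 3360
Seconds: 44
Total = 64800 + 3360 + 44 = 68204

68204 seconds


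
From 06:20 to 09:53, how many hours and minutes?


3h 33m

End time in minutes: 9×60 + 53 = 593
Start time in minutes: 6×60 + 20 = 380
Difference = 593 - 380 = 213 minutes
= 3 hours 33 minutes


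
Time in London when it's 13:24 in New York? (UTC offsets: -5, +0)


Time difference = UTC+0 - UTC-5 = +5 hours
New hour = (13 + 5) mod 24
= 18 mod 24 = 18
Minutes unchanged → 18:24

18:24


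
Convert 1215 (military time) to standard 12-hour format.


12:15 PM

Hour: 12
12 → 12 PM (noon)


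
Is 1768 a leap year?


Rules: divisible by 4 AND (not by 100 OR by 400)
1768 ÷ 4 = 442 exactly → divisible by 4
1768 ÷ 100 = 17 remainder 68 → not divisible by 100
Divisible by 4 but not by 100 → leap year

Yes


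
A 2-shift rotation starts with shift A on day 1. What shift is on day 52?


Shift B

Shifts: A, B
Start: A (index 0)
Day 52: (0 + 52 - 1) mod 2
= 51 mod 2
= 1
Index 1 → shift B


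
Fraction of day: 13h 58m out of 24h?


Total minutes: 13×60 + 58 = 838
Day = 24×60 = 1440 minutes
Fraction = 838/1440 ≈ 0.5819
As a percentage: 838/1440 × 100 ≈ 58.19%

0.5819 (58.19%)


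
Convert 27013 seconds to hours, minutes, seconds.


7h 30m 13s

Hours: 27013 ÷ 3600 = 7 remainder 1813
Minutes: 1813 ÷ 60 = 30 remainder 13
Seconds: 13


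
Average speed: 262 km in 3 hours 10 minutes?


Distance: 262 km
Time: 3h 10m = 190 min = 190/60 = 19/6 hours
Speed = 262 ÷ (19/6) = 262 × 6 / 19 = 1572/19 ≈ 82.7 km/h

82.7 km/h


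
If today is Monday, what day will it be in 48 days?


Start: Monday (index 0)
(0 + 48) mod 7
= 48 mod 7
= 6
Index 6 → Sunday

Sunday


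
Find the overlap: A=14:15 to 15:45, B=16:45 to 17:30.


Meeting A: 855-945 (in minutes from midnight)
Meeting B: 1005-1050
Overlap start = max(855, 1005) = 1005
Overlap end = min(945, 1050) = 945
Overlap = max(0, 945 - 1005) = 0 min

0 minutes


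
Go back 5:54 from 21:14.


15:20

Start: 1274 minutes from midnight
Subtract: 354 minutes
Remaining: 1274 - 354 = 920
Hours: 15, Minutes: 20


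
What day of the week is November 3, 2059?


Monday

Zeller's congruence:
q=3, m=11, k=59, j=20
h = (3 + ⌊13×12/5⌋ + 59 + ⌊59/4⌋ + ⌊20/4⌋ - 2×20) mod 7
= (3 + 31 + 59 + 14 + 5 - 40) mod 7
= 72 mod 7 = 2
h=2 → Monday


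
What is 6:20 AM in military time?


06:20

Input: 6:20 AM
AM hour stays: 6


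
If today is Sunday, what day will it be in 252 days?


Start: Sunday (index 6)
(6 + 252) mod 7
= 258 mod 7
= 6
Index 6 → Sunday

Sunday


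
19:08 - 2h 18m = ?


16:50

Start: 1148 minutes from midnight
Subtract: 138 minutes
Remaining: 1148 - 138 = 1010
Hours: 16, Minutes: 50


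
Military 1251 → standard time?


12:51 PM

Hour: 12
12 → 12 PM (noon)


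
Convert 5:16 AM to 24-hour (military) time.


Input: 5:16 AM
AM hour stays: 5

05:16


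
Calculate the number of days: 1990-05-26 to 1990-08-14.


From May 26, 1990 to August 14, 1990
Rest of May 1990: 31 - 26 = 5
Full months: June 30, July 31
Days into August 1990: 14
Total = 5 + 30 + 31 + 14 = 80 days

80 days


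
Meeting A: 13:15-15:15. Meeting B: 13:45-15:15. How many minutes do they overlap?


90 minutes

Meeting A: 795-915 (in minutes from midnight)
Meeting B: 825-915
Overlap start = max(795, 825) = 825
Overlap end = min(915, 915) = 915
Overlap = max(0, 915 - 825) = 90 min


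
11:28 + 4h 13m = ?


15:41

Start: 688 minutes from midnight
Add: 253 minutes
Total: 941 minutes
Hours: 941 ÷ 60 = 15 remainder 41


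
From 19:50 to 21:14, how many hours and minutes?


End time in minutes: 21×60 + 14 = 1274
Start time in minutes: 19×60 + 50 = 1190
Difference = 1274 - 1190 = 84 minutes
= 1 hours 24 minutes

1h 24m


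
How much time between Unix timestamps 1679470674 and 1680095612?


624938 seconds (173.6 hours / 7.23 days)

Difference = 1680095612 - 1679470674 = 624938 seconds
In hours: 624938 / 3600 ≈ 173.6
In days: 624938 / 86400 ≈ 7.23


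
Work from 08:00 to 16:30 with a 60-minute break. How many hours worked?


7h 30m (450 minutes)

Total time = (16×60+30) - (8×60+0)
= 990 - 480 = 510 min
Minus break: 510 - 60 = 450 min
= 7h 30m
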